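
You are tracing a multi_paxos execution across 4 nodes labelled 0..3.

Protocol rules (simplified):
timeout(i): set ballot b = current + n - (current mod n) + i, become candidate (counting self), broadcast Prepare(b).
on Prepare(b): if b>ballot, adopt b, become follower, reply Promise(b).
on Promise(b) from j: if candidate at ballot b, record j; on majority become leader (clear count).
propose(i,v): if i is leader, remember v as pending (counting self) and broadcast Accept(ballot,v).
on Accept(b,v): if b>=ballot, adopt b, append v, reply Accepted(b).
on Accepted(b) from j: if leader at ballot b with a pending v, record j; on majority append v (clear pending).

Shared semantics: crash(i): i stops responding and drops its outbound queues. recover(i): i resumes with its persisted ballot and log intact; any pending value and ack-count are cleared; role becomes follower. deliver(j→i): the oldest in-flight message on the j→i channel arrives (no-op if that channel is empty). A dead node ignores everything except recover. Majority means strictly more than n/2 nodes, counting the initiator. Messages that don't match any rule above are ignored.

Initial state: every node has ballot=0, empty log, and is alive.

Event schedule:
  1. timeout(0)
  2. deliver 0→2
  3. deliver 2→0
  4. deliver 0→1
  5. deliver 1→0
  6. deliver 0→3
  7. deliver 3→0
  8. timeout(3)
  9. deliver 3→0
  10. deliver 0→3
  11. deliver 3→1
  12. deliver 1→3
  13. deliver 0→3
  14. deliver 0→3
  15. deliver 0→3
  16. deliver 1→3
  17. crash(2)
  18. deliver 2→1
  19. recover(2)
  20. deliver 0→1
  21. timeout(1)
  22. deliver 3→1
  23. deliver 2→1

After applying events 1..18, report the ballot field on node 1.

11

1. timeout(0):  <0:cand b4 ->
2. deliver 0→2:  <2:foll b4 ->
3. deliver 2→0:  nop
4. deliver 0→1:  <1:foll b4 ->
5. deliver 1→0:  <0:lead b4 ->
6. deliver 0→3:  <3:foll b4 ->
7. deliver 3→0:  nop
8. timeout(3):  <3:cand b11 ->
9. deliver 3→0:  <0:foll b11 ->
10. deliver 0→3:  nop
11. deliver 3→1:  <1:foll b11 ->
12. deliver 1→3:  <3:lead b11 ->
13. deliver 0→3:  nop
14. deliver 0→3:  nop
15. deliver 0→3:  nop
16. deliver 1→3:  nop
17. crash(2):  <2:✗foll b4 ->
18. deliver 2→1:  nop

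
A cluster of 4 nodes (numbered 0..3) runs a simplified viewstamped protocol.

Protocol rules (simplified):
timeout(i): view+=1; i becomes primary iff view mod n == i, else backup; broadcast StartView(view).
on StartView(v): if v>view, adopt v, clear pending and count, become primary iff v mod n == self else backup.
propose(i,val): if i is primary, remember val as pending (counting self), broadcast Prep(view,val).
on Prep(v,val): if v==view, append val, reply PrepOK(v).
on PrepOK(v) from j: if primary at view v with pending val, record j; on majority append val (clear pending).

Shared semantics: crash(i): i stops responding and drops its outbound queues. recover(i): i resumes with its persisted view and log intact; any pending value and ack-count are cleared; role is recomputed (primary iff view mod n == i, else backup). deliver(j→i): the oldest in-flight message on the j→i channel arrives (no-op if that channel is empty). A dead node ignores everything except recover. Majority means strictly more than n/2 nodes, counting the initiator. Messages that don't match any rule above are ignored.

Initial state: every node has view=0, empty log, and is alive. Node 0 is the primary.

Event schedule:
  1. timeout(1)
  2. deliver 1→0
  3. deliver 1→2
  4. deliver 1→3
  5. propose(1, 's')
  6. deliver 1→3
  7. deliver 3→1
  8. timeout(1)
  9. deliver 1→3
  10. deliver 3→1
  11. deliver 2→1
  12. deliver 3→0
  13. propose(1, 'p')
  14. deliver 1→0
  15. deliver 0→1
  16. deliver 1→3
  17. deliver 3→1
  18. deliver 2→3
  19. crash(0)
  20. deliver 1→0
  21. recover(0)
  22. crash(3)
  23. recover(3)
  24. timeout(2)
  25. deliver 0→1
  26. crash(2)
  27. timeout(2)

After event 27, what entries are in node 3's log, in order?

s

after 1 — timeout(1): n1:prim/v1/[-]
after 2 — deliver 1→0: n0:back/v1/[-]
after 3 — deliver 1→2: n2:back/v1/[-]
after 4 — deliver 1→3: n3:back/v1/[-]
after 5 — propose(1,'s'): ·
after 6 — deliver 1→3: n3:back/v1/[s]
after 7 — deliver 3→1: ·
after 8 — timeout(1): n1:back/v2/[-]
after 9 — deliver 1→3: n3:back/v2/[s]
after 10 — deliver 3→1: ·
after 11 — deliver 2→1: ·
after 12 — deliver 3→0: ·
after 13 — propose(1,'p'): ·
after 14 — deliver 1→0: n0:back/v1/[s]
after 15 — deliver 0→1: ·
after 16 — deliver 1→3: ·
after 17 — deliver 3→1: ·
after 18 — deliver 2→3: ·
after 19 — crash(0): n0:✗back/v1/[s]
after 20 — deliver 1→0: ·
after 21 — recover(0): n0:back/v1/[s]
after 22 — crash(3): n3:✗back/v2/[s]
after 23 — recover(3): n3:back/v2/[s]
after 24 — timeout(2): n2:prim/v2/[-]
after 25 — deliver 0→1: ·
after 26 — crash(2): n2:✗prim/v2/[-]
after 27 — timeout(2): ·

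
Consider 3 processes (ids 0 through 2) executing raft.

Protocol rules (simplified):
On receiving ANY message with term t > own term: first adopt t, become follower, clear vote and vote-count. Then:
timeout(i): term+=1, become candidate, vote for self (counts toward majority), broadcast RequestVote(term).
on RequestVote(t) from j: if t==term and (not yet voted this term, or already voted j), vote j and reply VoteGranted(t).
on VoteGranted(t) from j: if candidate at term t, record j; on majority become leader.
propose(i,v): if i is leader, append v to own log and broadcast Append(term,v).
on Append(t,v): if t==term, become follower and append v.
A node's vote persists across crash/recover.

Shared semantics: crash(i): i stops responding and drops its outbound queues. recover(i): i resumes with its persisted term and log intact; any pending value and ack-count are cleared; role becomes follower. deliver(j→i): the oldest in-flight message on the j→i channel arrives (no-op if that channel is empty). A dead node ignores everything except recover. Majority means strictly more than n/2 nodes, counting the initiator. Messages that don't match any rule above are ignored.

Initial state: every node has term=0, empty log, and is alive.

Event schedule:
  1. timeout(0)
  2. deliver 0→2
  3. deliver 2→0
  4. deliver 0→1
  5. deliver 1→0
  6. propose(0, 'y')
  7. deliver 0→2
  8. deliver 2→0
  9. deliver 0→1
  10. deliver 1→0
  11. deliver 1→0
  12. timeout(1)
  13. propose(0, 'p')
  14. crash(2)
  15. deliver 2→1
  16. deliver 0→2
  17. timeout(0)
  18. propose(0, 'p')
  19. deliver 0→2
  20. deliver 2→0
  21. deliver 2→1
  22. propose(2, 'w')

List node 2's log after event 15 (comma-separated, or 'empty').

y

step 1 timeout(0): 0={cand,t=1,log=-}
step 2 deliver 0→2: 2={foll,t=1,log=-}
step 3 deliver 2→0: 0={lead,t=1,log=-}
step 4 deliver 0→1: 1={foll,t=1,log=-}
step 5 deliver 1→0: —
step 6 propose(0,'y'): 0={lead,t=1,log=y}
step 7 deliver 0→2: 2={foll,t=1,log=y}
step 8 deliver 2→0: —
step 9 deliver 0→1: 1={foll,t=1,log=y}
step 10 deliver 1→0: —
step 11 deliver 1→0: —
step 12 timeout(1): 1={cand,t=2,log=y}
step 13 propose(0,'p'): 0={lead,t=1,log=y,p}
step 14 crash(2): 2={✗foll,t=1,log=y}
step 15 deliver 2→1: —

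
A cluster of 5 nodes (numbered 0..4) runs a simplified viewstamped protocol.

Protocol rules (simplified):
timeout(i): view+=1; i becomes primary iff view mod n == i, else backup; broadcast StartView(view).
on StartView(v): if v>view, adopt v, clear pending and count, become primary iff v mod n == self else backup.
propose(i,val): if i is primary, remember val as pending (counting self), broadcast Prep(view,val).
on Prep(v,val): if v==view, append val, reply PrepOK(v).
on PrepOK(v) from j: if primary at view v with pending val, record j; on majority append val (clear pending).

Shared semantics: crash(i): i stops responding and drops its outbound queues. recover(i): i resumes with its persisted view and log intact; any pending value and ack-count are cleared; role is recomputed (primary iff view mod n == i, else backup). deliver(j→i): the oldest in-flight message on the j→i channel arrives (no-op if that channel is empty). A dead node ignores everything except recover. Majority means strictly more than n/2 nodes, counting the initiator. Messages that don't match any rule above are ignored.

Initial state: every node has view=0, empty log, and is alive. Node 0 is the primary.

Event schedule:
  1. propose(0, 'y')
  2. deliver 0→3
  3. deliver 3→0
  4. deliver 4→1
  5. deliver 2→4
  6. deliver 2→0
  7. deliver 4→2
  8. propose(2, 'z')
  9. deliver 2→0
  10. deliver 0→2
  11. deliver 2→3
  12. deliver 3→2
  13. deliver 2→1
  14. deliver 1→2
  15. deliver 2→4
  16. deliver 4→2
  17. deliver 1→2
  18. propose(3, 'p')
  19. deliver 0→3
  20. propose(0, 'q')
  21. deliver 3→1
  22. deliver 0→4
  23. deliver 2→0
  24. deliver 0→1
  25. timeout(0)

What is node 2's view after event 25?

[1] propose(0,'y') → ∅
[2] deliver 0→3 → N3(back v0 [y])
[3] deliver 3→0 → ∅
[4] deliver 4→1 → ∅
[5] deliver 2→4 → ∅
[6] deliver 2→0 → ∅
[7] deliver 4→2 → ∅
[8] propose(2,'z') → ∅
[9] deliver 2→0 → ∅
[10] deliver 0→2 → N2(back v0 [y])
[11] deliver 2→3 → ∅
[12] deliver 3→2 → ∅
[13] deliver 2→1 → ∅
[14] deliver 1→2 → ∅
[15] deliver 2→4 → ∅
[16] deliver 4→2 → ∅
[17] deliver 1→2 → ∅
[18] propose(3,'p') → ∅
[19] deliver 0→3 → ∅
[20] propose(0,'q') → ∅
[21] deliver 3→1 → ∅
[22] deliver 0→4 → N4(back v0 [y])
[23] deliver 2→0 → ∅
[24] deliver 0→1 → N1(back v0 [y])
[25] timeout(0) → N0(back v1 [-])

0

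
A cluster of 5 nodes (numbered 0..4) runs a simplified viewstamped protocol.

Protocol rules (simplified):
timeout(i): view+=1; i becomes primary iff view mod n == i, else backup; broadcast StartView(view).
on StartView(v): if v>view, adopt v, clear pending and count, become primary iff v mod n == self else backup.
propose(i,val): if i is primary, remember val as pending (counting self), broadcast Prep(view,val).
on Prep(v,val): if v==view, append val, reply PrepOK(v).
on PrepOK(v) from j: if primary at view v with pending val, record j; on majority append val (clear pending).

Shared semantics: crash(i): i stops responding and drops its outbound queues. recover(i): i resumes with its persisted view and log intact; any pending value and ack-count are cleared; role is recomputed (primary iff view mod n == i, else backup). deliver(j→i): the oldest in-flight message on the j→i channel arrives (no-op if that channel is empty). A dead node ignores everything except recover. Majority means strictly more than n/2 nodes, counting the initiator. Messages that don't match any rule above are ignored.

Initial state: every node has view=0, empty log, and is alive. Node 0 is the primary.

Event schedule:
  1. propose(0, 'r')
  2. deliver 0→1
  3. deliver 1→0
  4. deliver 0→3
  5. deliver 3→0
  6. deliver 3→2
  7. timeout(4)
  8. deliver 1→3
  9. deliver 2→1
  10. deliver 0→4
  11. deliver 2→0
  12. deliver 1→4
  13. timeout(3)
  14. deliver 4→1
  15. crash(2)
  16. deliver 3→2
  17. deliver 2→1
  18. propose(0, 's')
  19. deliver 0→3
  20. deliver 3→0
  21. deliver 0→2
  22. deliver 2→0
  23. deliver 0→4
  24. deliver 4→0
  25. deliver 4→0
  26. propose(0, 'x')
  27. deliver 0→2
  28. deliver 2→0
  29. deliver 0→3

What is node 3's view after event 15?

step 1 propose(0,'r'): —
step 2 deliver 0→1: 1={back,v=0,log=r}
step 3 deliver 1→0: —
step 4 deliver 0→3: 3={back,v=0,log=r}
step 5 deliver 3→0: 0={prim,v=0,log=r}
step 6 deliver 3→2: —
step 7 timeout(4): 4={back,v=1,log=-}
step 8 deliver 1→3: —
step 9 deliver 2→1: —
step 10 deliver 0→4: —
step 11 deliver 2→0: —
step 12 deliver 1→4: —
step 13 timeout(3): 3={back,v=1,log=r}
step 14 deliver 4→1: 1={prim,v=1,log=r}
step 15 crash(2): 2={✗back,v=0,log=-}

1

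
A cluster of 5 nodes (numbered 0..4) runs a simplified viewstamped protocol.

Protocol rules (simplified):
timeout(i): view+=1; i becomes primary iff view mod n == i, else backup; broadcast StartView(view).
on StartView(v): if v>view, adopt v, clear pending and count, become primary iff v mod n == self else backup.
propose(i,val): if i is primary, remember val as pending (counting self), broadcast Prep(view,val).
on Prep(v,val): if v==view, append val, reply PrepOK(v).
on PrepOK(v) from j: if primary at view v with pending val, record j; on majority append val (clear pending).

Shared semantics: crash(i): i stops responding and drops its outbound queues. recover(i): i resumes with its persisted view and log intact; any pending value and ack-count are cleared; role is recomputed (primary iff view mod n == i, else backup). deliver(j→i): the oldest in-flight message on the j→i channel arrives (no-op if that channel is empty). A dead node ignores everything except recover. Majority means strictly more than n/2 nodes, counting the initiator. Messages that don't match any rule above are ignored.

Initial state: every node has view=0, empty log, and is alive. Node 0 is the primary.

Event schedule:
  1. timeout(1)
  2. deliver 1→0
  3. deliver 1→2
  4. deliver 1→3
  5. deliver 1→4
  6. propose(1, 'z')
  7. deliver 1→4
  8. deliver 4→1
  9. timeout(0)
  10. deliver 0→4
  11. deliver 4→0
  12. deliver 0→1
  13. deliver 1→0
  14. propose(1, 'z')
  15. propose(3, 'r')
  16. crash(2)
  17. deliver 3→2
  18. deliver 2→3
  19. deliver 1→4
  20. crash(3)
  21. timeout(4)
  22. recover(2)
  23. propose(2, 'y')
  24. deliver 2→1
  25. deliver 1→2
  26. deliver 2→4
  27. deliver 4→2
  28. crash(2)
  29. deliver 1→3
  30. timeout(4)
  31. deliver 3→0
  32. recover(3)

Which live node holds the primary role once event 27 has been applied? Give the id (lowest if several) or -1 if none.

-1

1. timeout(1):  <1:prim v1 ->
2. deliver 1→0:  <0:back v1 ->
3. deliver 1→2:  <2:back v1 ->
4. deliver 1→3:  <3:back v1 ->
5. deliver 1→4:  <4:back v1 ->
6. propose(1,'z'):  nop
7. deliver 1→4:  <4:back v1 z>
8. deliver 4→1:  nop
9. timeout(0):  <0:back v2 ->
10. deliver 0→4:  <4:back v2 z>
11. deliver 4→0:  nop
12. deliver 0→1:  <1:back v2 ->
13. deliver 1→0:  nop
14. propose(1,'z'):  nop
15. propose(3,'r'):  nop
16. crash(2):  <2:✗back v1 ->
17. deliver 3→2:  nop
18. deliver 2→3:  nop
19. deliver 1→4:  nop
20. crash(3):  <3:✗back v1 ->
21. timeout(4):  <4:back v3 z>
22. recover(2):  <2:back v1 ->
23. propose(2,'y'):  nop
24. deliver 2→1:  nop
25. deliver 1→2:  <2:back v1 z>
26. deliver 2→4:  nop
27. deliver 4→2:  <2:back v3 z>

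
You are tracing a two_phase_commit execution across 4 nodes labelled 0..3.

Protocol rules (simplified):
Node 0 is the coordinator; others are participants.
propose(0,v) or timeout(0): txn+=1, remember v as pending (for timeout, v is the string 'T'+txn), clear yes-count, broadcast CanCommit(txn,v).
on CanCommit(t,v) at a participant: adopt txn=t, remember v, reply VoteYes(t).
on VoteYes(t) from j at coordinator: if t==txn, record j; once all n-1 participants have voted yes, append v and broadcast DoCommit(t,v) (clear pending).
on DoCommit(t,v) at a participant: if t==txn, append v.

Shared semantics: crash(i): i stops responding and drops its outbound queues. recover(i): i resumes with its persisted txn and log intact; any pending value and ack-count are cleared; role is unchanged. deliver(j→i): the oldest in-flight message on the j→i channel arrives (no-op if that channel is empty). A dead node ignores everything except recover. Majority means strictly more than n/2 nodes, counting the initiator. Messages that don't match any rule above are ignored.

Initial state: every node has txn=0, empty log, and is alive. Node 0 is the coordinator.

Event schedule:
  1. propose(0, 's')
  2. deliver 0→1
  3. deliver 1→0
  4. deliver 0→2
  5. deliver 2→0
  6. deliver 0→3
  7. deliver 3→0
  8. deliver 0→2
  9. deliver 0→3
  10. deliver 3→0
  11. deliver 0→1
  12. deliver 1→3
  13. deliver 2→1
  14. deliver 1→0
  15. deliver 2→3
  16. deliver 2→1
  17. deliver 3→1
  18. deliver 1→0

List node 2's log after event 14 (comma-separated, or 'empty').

1. propose(0,'s'):  <0:coor t1 ->
2. deliver 0→1:  <1:part t1 ->
3. deliver 1→0:  nop
4. deliver 0→2:  <2:part t1 ->
5. deliver 2→0:  nop
6. deliver 0→3:  <3:part t1 ->
7. deliver 3→0:  <0:coor t1 s>
8. deliver 0→2:  <2:part t1 s>
9. deliver 0→3:  <3:part t1 s>
10. deliver 3→0:  nop
11. deliver 0→1:  <1:part t1 s>
12. deliver 1→3:  nop
13. deliver 2→1:  nop
14. deliver 1→0:  nop

s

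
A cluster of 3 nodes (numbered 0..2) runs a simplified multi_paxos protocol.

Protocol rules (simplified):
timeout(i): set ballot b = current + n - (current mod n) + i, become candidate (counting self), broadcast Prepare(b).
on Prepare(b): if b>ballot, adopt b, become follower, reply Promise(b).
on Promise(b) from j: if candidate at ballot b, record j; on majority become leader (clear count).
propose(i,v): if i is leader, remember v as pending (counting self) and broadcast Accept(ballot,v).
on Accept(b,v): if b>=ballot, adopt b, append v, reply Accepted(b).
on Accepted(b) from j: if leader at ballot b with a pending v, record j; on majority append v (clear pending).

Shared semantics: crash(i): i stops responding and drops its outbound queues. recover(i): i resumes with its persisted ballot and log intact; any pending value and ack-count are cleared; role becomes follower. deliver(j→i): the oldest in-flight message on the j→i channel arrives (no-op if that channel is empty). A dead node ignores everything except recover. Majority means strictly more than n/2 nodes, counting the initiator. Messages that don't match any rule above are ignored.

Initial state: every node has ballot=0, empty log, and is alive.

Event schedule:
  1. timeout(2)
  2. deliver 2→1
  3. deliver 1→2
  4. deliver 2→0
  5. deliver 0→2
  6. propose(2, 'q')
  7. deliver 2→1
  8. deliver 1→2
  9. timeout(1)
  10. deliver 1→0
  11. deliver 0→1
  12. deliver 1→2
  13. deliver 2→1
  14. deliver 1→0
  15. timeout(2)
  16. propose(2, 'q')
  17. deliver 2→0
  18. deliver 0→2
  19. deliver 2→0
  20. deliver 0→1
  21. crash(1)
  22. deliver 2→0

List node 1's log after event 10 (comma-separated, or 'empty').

[1] timeout(2) → N2(cand b5 [-])
[2] deliver 2→1 → N1(foll b5 [-])
[3] deliver 1→2 → N2(lead b5 [-])
[4] deliver 2→0 → N0(foll b5 [-])
[5] deliver 0→2 → ∅
[6] propose(2,'q') → ∅
[7] deliver 2→1 → N1(foll b5 [q])
[8] deliver 1→2 → N2(lead b5 [q])
[9] timeout(1) → N1(cand b7 [q])
[10] deliver 1→0 → N0(foll b7 [-])

q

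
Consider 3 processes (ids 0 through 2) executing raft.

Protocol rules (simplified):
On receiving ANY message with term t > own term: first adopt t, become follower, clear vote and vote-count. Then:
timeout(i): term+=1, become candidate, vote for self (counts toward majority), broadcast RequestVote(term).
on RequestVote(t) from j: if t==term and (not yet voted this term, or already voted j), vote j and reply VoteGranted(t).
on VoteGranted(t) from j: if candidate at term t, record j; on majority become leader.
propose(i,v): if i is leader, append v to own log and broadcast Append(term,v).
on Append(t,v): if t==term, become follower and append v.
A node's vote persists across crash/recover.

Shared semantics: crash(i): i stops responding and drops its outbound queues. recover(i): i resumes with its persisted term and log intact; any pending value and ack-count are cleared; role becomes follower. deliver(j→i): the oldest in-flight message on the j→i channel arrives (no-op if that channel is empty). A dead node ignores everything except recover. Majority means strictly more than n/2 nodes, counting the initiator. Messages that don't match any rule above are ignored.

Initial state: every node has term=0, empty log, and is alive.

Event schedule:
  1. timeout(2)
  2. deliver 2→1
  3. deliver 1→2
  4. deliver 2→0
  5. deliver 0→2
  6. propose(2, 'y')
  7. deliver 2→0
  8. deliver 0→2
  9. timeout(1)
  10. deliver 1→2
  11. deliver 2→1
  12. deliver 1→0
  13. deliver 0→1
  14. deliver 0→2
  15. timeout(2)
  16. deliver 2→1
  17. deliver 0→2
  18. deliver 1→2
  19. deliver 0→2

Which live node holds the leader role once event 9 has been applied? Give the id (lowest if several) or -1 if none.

e1 timeout(2): 2[cand,t=1,-]
e2 deliver 2→1: 1[foll,t=1,-]
e3 deliver 1→2: 2[lead,t=1,-]
e4 deliver 2→0: 0[foll,t=1,-]
e5 deliver 0→2: ·
e6 propose(2,'y'): 2[lead,t=1,y]
e7 deliver 2→0: 0[foll,t=1,y]
e8 deliver 0→2: ·
e9 timeout(1): 1[cand,t=2,-]

2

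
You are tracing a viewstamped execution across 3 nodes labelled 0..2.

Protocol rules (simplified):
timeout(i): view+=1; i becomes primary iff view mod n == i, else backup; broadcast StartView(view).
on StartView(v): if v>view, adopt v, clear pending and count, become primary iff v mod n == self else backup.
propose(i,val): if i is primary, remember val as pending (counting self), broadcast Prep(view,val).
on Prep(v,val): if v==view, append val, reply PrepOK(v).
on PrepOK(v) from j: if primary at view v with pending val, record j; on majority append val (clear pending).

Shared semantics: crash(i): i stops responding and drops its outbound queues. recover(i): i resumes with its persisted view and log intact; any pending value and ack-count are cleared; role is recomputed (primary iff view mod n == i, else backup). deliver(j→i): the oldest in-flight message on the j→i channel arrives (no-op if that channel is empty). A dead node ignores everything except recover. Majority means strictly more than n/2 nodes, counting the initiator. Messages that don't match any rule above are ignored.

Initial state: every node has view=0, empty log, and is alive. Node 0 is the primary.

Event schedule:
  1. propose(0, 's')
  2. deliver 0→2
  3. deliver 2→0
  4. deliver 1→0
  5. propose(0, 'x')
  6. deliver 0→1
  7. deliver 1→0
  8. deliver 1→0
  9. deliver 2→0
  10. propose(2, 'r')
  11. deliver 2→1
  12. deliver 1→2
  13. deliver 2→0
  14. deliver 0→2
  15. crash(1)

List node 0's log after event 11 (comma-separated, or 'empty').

[1] propose(0,'s') → ∅
[2] deliver 0→2 → N2(back v0 [s])
[3] deliver 2→0 → N0(prim v0 [s])
[4] deliver 1→0 → ∅
[5] propose(0,'x') → ∅
[6] deliver 0→1 → N1(back v0 [s])
[7] deliver 1→0 → N0(prim v0 [s,x])
[8] deliver 1→0 → ∅
[9] deliver 2→0 → ∅
[10] propose(2,'r') → ∅
[11] deliver 2→1 → ∅

s,x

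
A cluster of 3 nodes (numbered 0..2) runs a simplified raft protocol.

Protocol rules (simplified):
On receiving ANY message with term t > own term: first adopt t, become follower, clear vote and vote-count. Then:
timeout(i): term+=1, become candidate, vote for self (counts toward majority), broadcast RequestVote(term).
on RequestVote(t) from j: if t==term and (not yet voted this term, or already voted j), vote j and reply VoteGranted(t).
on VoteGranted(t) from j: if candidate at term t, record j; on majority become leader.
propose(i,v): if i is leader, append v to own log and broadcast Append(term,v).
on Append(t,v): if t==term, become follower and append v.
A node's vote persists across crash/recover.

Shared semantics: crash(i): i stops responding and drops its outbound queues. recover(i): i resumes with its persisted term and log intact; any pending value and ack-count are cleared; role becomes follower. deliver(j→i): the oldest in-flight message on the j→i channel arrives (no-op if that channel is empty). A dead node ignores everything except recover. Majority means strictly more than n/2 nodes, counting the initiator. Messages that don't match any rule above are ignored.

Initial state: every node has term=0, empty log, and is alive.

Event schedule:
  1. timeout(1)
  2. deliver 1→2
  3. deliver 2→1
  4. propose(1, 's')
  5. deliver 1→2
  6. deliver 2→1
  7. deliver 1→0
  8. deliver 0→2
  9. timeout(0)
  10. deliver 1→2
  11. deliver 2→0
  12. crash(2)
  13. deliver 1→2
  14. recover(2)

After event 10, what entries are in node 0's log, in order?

empty

[1] timeout(1) → N1(cand t1 [-])
[2] deliver 1→2 → N2(foll t1 [-])
[3] deliver 2→1 → N1(lead t1 [-])
[4] propose(1,'s') → N1(lead t1 [s])
[5] deliver 1→2 → N2(foll t1 [s])
[6] deliver 2→1 → ∅
[7] deliver 1→0 → N0(foll t1 [-])
[8] deliver 0→2 → ∅
[9] timeout(0) → N0(cand t2 [-])
[10] deliver 1→2 → ∅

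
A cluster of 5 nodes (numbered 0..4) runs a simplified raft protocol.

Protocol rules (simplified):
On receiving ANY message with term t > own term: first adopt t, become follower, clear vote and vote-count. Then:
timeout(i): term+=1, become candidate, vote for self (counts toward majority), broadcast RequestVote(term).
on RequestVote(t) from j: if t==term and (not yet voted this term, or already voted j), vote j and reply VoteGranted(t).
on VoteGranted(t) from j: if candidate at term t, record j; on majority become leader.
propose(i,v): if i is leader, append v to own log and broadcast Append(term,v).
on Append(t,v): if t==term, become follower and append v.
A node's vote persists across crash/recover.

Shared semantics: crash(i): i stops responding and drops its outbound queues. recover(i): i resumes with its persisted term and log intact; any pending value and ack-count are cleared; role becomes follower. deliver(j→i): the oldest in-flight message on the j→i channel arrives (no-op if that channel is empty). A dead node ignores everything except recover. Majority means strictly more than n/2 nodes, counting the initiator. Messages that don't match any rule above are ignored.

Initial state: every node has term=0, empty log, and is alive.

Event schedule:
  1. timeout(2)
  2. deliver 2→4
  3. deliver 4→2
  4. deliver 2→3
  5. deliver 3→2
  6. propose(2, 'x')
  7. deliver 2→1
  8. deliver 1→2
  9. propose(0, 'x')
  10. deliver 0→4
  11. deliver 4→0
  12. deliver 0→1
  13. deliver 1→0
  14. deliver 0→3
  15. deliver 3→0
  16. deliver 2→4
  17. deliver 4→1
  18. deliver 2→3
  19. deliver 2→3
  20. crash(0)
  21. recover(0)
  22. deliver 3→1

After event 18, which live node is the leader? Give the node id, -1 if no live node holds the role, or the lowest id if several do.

2

after 1 — timeout(2): n2:cand/t1/[-]
after 2 — deliver 2→4: n4:foll/t1/[-]
after 3 — deliver 4→2: ·
after 4 — deliver 2→3: n3:foll/t1/[-]
after 5 — deliver 3→2: n2:lead/t1/[-]
after 6 — propose(2,'x'): n2:lead/t1/[x]
after 7 — deliver 2→1: n1:foll/t1/[-]
after 8 — deliver 1→2: ·
after 9 — propose(0,'x'): ·
after 10 — deliver 0→4: ·
after 11 — deliver 4→0: ·
after 12 — deliver 0→1: ·
after 13 — deliver 1→0: ·
after 14 — deliver 0→3: ·
after 15 — deliver 3→0: ·
after 16 — deliver 2→4: n4:foll/t1/[x]
after 17 — deliver 4→1: ·
after 18 — deliver 2→3: n3:foll/t1/[x]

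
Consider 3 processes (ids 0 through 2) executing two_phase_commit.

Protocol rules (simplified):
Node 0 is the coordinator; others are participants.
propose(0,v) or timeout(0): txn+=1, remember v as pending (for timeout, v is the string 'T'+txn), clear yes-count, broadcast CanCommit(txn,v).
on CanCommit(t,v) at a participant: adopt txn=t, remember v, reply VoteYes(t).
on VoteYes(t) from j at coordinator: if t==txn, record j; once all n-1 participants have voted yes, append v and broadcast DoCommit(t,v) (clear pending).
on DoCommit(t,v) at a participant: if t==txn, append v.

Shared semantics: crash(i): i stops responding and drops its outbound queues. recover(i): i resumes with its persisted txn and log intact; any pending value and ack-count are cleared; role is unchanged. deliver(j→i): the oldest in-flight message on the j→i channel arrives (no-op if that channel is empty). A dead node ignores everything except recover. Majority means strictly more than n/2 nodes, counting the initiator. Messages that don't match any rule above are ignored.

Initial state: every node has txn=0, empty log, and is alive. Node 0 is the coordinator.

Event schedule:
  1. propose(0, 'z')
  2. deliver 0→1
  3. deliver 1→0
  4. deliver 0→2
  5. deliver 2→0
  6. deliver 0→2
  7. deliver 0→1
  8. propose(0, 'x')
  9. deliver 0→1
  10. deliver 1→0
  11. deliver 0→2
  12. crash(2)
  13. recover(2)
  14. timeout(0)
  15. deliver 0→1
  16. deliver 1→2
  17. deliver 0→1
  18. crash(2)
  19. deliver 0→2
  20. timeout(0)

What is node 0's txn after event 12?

2

[1] propose(0,'z') → N0(coor t1 [-])
[2] deliver 0→1 → N1(part t1 [-])
[3] deliver 1→0 → ∅
[4] deliver 0→2 → N2(part t1 [-])
[5] deliver 2→0 → N0(coor t1 [z])
[6] deliver 0→2 → N2(part t1 [z])
[7] deliver 0→1 → N1(part t1 [z])
[8] propose(0,'x') → N0(coor t2 [z])
[9] deliver 0→1 → N1(part t2 [z])
[10] deliver 1→0 → ∅
[11] deliver 0→2 → N2(part t2 [z])
[12] crash(2) → N2(✗part t2 [z])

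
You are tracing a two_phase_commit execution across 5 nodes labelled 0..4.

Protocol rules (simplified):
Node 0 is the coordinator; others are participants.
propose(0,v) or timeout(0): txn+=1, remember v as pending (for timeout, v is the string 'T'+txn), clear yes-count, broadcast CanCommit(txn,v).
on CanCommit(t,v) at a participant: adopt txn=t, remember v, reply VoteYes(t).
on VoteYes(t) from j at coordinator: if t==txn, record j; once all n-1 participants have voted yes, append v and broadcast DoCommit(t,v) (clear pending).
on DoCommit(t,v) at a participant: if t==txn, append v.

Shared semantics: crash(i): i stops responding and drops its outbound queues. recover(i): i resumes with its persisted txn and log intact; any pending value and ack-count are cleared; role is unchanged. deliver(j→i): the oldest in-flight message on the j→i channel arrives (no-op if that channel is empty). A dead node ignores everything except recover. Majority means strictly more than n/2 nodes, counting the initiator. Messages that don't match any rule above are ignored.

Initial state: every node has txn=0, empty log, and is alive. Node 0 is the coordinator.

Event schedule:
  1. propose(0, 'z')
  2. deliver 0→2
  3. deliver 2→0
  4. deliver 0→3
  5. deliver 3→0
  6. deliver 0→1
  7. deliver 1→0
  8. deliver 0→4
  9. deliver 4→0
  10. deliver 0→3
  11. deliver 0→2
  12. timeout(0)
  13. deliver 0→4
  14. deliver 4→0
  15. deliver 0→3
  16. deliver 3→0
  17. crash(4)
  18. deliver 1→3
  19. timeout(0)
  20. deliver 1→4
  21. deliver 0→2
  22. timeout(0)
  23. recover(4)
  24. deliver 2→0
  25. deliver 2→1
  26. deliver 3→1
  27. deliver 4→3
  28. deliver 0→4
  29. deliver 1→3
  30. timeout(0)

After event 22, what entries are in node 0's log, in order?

e1 propose(0,'z'): 0[coor,t=1,-]
e2 deliver 0→2: 2[part,t=1,-]
e3 deliver 2→0: ·
e4 deliver 0→3: 3[part,t=1,-]
e5 deliver 3→0: ·
e6 deliver 0→1: 1[part,t=1,-]
e7 deliver 1→0: ·
e8 deliver 0→4: 4[part,t=1,-]
e9 deliver 4→0: 0[coor,t=1,z]
e10 deliver 0→3: 3[part,t=1,z]
e11 deliver 0→2: 2[part,t=1,z]
e12 timeout(0): 0[coor,t=2,z]
e13 deliver 0→4: 4[part,t=1,z]
e14 deliver 4→0: ·
e15 deliver 0→3: 3[part,t=2,z]
e16 deliver 3→0: ·
e17 crash(4): 4[✗part,t=1,z]
e18 deliver 1→3: ·
e19 timeout(0): 0[coor,t=3,z]
e20 deliver 1→4: ·
e21 deliver 0→2: 2[part,t=2,z]
e22 timeout(0): 0[coor,t=4,z]

z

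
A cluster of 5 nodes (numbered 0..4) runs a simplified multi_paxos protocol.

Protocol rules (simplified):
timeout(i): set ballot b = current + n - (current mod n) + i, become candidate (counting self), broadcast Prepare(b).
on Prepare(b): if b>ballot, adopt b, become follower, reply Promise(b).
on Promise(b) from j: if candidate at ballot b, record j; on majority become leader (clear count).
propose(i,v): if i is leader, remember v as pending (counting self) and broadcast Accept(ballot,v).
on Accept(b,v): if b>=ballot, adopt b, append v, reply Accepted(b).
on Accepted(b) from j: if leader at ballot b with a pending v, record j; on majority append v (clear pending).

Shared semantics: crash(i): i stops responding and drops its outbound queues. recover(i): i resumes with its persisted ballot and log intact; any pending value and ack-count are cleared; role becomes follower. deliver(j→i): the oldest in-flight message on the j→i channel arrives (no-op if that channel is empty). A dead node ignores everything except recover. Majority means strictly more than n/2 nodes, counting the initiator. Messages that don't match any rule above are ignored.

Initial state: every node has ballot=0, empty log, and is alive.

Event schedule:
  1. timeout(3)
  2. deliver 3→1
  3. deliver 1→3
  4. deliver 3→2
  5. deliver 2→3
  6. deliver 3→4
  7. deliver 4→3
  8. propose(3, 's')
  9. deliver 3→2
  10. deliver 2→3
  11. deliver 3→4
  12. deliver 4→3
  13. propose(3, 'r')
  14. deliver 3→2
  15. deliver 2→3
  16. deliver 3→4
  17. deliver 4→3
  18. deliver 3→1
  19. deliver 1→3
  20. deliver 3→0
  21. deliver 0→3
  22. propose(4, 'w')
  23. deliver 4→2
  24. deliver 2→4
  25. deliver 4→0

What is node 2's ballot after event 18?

[1] timeout(3) → N3(cand b8 [-])
[2] deliver 3→1 → N1(foll b8 [-])
[3] deliver 1→3 → ∅
[4] deliver 3→2 → N2(foll b8 [-])
[5] deliver 2→3 → N3(lead b8 [-])
[6] deliver 3→4 → N4(foll b8 [-])
[7] deliver 4→3 → ∅
[8] propose(3,'s') → ∅
[9] deliver 3→2 → N2(foll b8 [s])
[10] deliver 2→3 → ∅
[11] deliver 3→4 → N4(foll b8 [s])
[12] deliver 4→3 → N3(lead b8 [s])
[13] propose(3,'r') → ∅
[14] deliver 3→2 → N2(foll b8 [s,r])
[15] deliver 2→3 → ∅
[16] deliver 3→4 → N4(foll b8 [s,r])
[17] deliver 4→3 → N3(lead b8 [s,r])
[18] deliver 3→1 → N1(foll b8 [s])

8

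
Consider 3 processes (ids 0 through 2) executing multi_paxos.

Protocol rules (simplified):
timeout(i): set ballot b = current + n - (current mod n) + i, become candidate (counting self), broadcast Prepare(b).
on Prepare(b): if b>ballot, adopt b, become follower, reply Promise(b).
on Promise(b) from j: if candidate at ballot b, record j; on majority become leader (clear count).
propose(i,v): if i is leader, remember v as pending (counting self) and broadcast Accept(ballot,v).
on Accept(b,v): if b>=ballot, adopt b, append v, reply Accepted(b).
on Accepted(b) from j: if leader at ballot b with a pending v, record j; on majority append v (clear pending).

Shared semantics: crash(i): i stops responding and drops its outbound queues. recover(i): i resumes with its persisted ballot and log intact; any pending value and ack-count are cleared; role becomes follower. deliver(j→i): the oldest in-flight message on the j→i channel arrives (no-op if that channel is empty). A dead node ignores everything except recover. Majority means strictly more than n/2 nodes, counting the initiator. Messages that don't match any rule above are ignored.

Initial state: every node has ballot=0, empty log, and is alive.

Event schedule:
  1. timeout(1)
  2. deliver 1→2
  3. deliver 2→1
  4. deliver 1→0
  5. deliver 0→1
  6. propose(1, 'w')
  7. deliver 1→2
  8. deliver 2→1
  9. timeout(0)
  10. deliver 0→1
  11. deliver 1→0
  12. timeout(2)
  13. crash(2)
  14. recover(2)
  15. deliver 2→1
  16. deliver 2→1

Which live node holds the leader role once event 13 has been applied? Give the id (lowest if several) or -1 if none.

-1

step 1 timeout(1): 1={cand,b=4,log=-}
step 2 deliver 1→2: 2={foll,b=4,log=-}
step 3 deliver 2→1: 1={lead,b=4,log=-}
step 4 deliver 1→0: 0={foll,b=4,log=-}
step 5 deliver 0→1: —
step 6 propose(1,'w'): —
step 7 deliver 1→2: 2={foll,b=4,log=w}
step 8 deliver 2→1: 1={lead,b=4,log=w}
step 9 timeout(0): 0={cand,b=6,log=-}
step 10 deliver 0→1: 1={foll,b=6,log=w}
step 11 deliver 1→0: —
step 12 timeout(2): 2={cand,b=8,log=w}
step 13 crash(2): 2={✗cand,b=8,log=w}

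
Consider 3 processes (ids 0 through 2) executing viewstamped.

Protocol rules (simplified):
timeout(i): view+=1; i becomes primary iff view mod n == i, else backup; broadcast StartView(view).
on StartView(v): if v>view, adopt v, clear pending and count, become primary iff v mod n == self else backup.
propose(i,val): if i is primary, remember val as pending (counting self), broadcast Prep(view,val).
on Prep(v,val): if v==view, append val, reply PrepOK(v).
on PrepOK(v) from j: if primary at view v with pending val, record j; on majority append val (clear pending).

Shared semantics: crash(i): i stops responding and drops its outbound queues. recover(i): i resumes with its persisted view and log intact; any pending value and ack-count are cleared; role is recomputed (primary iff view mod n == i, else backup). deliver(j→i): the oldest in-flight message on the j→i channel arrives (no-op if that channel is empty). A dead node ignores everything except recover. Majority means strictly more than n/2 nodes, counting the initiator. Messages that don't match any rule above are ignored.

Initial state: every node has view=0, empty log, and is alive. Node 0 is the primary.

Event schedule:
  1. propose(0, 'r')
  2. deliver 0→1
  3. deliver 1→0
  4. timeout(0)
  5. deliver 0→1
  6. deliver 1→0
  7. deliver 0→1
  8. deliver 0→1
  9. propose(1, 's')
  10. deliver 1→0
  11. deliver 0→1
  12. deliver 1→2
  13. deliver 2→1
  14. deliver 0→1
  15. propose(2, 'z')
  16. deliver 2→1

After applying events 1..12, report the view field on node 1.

1

step 1 propose(0,'r'): —
step 2 deliver 0→1: 1={back,v=0,log=r}
step 3 deliver 1→0: 0={prim,v=0,log=r}
step 4 timeout(0): 0={back,v=1,log=r}
step 5 deliver 0→1: 1={prim,v=1,log=r}
step 6 deliver 1→0: —
step 7 deliver 0→1: —
step 8 deliver 0→1: —
step 9 propose(1,'s'): —
step 10 deliver 1→0: 0={back,v=1,log=r,s}
step 11 deliver 0→1: 1={prim,v=1,log=r,s}
step 12 deliver 1→2: —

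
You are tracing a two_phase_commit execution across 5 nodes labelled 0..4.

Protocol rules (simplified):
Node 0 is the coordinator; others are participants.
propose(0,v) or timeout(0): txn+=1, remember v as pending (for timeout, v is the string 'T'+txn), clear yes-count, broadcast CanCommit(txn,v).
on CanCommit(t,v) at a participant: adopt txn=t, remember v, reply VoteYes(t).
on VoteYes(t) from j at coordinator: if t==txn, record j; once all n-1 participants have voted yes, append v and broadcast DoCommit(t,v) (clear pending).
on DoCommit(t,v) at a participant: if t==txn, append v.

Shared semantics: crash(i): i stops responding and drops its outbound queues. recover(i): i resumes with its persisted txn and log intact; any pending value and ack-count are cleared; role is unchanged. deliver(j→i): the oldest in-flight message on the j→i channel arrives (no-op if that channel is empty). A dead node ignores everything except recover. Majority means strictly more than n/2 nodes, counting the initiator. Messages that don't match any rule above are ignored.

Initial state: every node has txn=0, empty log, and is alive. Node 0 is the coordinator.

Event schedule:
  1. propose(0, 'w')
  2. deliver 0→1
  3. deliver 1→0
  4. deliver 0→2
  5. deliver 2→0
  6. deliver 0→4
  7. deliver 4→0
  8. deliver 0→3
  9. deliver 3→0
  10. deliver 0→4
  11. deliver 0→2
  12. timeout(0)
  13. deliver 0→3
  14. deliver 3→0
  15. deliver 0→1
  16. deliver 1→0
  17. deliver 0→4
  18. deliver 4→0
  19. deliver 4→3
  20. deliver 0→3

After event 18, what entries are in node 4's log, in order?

[1] propose(0,'w') → N0(coor t1 [-])
[2] deliver 0→1 → N1(part t1 [-])
[3] deliver 1→0 → ∅
[4] deliver 0→2 → N2(part t1 [-])
[5] deliver 2→0 → ∅
[6] deliver 0→4 → N4(part t1 [-])
[7] deliver 4→0 → ∅
[8] deliver 0→3 → N3(part t1 [-])
[9] deliver 3→0 → N0(coor t1 [w])
[10] deliver 0→4 → N4(part t1 [w])
[11] deliver 0→2 → N2(part t1 [w])
[12] timeout(0) → N0(coor t2 [w])
[13] deliver 0→3 → N3(part t1 [w])
[14] deliver 3→0 → ∅
[15] deliver 0→1 → N1(part t1 [w])
[16] deliver 1→0 → ∅
[17] deliver 0→4 → N4(part t2 [w])
[18] deliver 4→0 → ∅

w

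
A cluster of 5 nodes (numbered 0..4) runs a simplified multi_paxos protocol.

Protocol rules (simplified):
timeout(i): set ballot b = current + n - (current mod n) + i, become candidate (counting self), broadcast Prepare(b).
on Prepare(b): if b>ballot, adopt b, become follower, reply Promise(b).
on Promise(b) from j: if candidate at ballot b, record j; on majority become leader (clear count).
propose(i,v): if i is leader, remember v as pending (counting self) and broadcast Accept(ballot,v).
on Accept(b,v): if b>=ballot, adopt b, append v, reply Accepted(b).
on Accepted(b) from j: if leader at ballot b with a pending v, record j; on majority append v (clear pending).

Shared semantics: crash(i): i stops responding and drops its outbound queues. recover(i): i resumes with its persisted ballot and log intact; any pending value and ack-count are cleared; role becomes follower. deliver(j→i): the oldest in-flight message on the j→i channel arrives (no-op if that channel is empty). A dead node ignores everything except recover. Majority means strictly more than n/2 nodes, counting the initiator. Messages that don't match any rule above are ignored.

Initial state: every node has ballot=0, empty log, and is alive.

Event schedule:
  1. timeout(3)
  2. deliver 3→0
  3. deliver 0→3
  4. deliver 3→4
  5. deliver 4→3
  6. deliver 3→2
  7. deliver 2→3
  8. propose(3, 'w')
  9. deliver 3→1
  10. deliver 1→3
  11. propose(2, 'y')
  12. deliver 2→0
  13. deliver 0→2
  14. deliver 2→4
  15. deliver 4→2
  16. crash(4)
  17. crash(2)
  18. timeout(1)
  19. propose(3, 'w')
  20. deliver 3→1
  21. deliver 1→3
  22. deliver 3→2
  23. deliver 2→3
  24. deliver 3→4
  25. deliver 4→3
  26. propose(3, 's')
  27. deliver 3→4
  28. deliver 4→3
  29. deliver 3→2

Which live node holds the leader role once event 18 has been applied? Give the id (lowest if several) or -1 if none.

after 1 — timeout(3): n3:cand/b8/[-]
after 2 — deliver 3→0: n0:foll/b8/[-]
after 3 — deliver 0→3: ·
after 4 — deliver 3→4: n4:foll/b8/[-]
after 5 — deliver 4→3: n3:lead/b8/[-]
after 6 — deliver 3→2: n2:foll/b8/[-]
after 7 — deliver 2→3: ·
after 8 — propose(3,'w'): ·
after 9 — deliver 3→1: n1:foll/b8/[-]
after 10 — deliver 1→3: ·
after 11 — propose(2,'y'): ·
after 12 — deliver 2→0: ·
after 13 — deliver 0→2: ·
after 14 — deliver 2→4: ·
after 15 — deliver 4→2: ·
after 16 — crash(4): n4:✗foll/b8/[-]
after 17 — crash(2): n2:✗foll/b8/[-]
after 18 — timeout(1): n1:cand/b11/[-]

3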